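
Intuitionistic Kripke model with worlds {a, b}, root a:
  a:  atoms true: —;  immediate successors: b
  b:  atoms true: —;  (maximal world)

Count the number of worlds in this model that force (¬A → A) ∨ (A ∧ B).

0

a: does not force it — a ⊮ (¬A → A) ∨ (A ∧ B): neither disjunct is forced at a.
b: does not force it — b ⊮ (¬A → A) ∨ (A ∧ B): neither disjunct is forced at b.
Worlds forcing the formula: { }.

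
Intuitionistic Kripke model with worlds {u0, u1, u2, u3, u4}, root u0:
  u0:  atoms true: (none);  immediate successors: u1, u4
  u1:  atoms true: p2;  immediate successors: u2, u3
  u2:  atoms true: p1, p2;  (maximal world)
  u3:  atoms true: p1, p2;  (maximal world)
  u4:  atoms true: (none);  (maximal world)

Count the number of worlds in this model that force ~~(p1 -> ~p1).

1

u0: does not force it — u0 ||-/- ~~(p1 -> ~p1) since u1 is accessible from u0 and u1 ||- ~(p1 -> ~p1).
u1: does not force it — u1 ||-/- ~~(p1 -> ~p1) since u1 is accessible from u1 and u1 ||- ~(p1 -> ~p1).
u2: does not force it — u2 ||-/- ~~(p1 -> ~p1) since u2 is accessible from u2 and u2 ||- ~(p1 -> ~p1).
u3: does not force it.
u4: forces it.
Worlds forcing the formula: {u4}.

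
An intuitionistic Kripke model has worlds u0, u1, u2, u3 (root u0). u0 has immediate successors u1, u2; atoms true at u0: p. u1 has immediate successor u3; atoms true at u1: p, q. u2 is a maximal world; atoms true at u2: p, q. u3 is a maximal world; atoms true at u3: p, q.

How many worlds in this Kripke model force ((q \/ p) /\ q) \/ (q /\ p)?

3

u0: does not force it — u0 ||-/- ((q \/ p) /\ q) \/ (q /\ p): neither disjunct is forced at u0.
u1: forces it.
u2: forces it.
u3: forces it.
Worlds forcing the formula: {u1, u2, u3}.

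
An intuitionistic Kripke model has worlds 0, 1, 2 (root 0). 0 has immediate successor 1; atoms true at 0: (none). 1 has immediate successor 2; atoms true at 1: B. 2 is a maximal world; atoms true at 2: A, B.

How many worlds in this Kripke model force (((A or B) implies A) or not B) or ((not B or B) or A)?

0: does not force it — 0 does not force (((A or B) implies A) or not B) or ((not B or B) or A): neither disjunct is forced at 0.
1: forces it.
2: forces it.
Worlds forcing the formula: {1, 2}.

2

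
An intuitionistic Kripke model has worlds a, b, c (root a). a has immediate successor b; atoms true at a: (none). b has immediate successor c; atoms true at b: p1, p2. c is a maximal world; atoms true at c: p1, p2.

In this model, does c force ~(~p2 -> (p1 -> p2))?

No

c ||-/- ~(~p2 -> (p1 -> p2)) since c is accessible from c and c ||- ~p2 -> (p1 -> p2).
c ||- ~p2 -> (p1 -> p2) vacuously: no world accessible from c forces the antecedent ~p2.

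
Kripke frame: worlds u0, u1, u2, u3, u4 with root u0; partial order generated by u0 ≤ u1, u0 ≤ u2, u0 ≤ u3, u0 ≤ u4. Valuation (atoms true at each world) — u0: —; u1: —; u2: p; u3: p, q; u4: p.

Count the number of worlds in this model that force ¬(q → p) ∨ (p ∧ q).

u0: does not force it — u0 ⊮ ¬(q → p) ∨ (p ∧ q): neither disjunct is forced at u0.
u1: does not force it — u1 ⊮ ¬(q → p) ∨ (p ∧ q): neither disjunct is forced at u1.
u2: does not force it.
u3: forces it.
u4: does not force it.
Worlds forcing the formula: {u3}.

1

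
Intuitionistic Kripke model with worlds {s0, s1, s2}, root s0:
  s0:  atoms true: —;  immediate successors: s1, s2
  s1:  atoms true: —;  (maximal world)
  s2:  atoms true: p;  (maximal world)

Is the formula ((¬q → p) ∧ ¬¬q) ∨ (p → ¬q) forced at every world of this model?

Yes

s0 ⊩ ((¬q → p) ∧ ¬¬q) ∨ (p → ¬q) via the disjunct p → ¬q.
Since the root s0 forces ((¬q → p) ∧ ¬¬q) ∨ (p → ¬q) and forcing is persistent (monotone upward), every world forces it.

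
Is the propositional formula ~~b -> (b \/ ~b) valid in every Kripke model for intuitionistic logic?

This is a variant of double-negation elimination (deriving excluded middle from double negation), which is not intuitionistically valid.
A Kripke countermodel: worlds u0, u1; order generated by u0 <= u1; atoms true at each world — u0:{}; u1:{b}.
u0 ||-/- ~~b -> (b \/ ~b): already at u0 itself, u0 ||- ~~b but u0 ||-/- b \/ ~b.
u0 ||-/- b \/ ~b: neither disjunct is forced at u0.
u0 lacks atom b, so u0 ||-/- b.
So the root u0 does not force the formula.

No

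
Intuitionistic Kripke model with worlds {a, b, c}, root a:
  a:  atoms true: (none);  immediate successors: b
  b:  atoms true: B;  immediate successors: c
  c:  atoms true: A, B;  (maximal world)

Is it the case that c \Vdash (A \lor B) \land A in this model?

c \Vdash (A \lor B) \land A since c forces both conjuncts.

Yes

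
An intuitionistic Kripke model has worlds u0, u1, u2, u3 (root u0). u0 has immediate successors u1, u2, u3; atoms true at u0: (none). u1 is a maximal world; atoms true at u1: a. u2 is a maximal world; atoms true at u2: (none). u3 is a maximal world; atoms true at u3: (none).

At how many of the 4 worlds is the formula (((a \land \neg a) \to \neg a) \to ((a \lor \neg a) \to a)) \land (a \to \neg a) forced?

0

u0: does not force it — u0 \nVdash (((a \land \neg a) \to \neg a) \to ((a \lor \neg a) \to a)) \land (a \to \neg a) since u0 fails ((a \land \neg a) \to \neg a) \to ((a \lor \neg a) \to a).
u1: does not force it — u1 \nVdash (((a \land \neg a) \to \neg a) \to ((a \lor \neg a) \to a)) \land (a \to \neg a) since u1 fails a \to \neg a.
u2: does not force it.
u3: does not force it.
Worlds forcing the formula: { }.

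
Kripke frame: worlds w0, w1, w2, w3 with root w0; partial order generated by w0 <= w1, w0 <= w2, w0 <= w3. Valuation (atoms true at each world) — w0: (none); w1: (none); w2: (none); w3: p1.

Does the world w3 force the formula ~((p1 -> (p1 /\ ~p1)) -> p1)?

No

w3 ||-/- ~((p1 -> (p1 /\ ~p1)) -> p1) since w3 is accessible from w3 and w3 ||- (p1 -> (p1 /\ ~p1)) -> p1.
w3 ||- (p1 -> (p1 /\ ~p1)) -> p1 vacuously: no world accessible from w3 forces the antecedent p1 -> (p1 /\ ~p1).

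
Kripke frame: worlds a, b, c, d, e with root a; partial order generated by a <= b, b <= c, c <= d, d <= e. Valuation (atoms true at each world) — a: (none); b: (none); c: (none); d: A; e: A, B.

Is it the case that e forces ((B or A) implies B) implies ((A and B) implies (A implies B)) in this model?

Yes

e forces ((B or A) implies B) implies ((A and B) implies (A implies B)): every world accessible from e that forces (B or A) implies B (namely e) also forces (A and B) implies (A implies B).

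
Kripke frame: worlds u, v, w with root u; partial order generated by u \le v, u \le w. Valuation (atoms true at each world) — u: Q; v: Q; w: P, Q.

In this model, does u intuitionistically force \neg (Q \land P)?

No

u \nVdash \neg (Q \land P) since w is accessible from u and w \Vdash Q \land P.
w \Vdash Q \land P since w forces both conjuncts.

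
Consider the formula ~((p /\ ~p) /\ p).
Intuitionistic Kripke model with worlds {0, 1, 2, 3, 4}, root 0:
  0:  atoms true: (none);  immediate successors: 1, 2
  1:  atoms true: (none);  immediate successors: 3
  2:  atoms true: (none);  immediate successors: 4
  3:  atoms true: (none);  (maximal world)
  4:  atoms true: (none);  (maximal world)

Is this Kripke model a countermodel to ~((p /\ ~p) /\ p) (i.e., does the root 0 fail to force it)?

No

0 ||- ~((p /\ ~p) /\ p): no world accessible from 0 forces (p /\ ~p) /\ p.
So the root 0 forces ~((p /\ ~p) /\ p); the model is not a countermodel.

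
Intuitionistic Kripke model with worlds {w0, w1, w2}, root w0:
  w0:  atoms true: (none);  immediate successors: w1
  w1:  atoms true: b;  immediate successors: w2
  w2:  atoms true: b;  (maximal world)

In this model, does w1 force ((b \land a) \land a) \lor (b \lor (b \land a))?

w1 \Vdash ((b \land a) \land a) \lor (b \lor (b \land a)) via the disjunct b \lor (b \land a).

Yes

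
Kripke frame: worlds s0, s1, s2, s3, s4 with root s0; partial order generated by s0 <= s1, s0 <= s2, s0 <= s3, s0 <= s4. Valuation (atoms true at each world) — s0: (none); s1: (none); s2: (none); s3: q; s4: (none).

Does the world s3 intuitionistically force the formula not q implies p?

Yes

s3 forces not q implies p vacuously: no world accessible from s3 forces the antecedent not q.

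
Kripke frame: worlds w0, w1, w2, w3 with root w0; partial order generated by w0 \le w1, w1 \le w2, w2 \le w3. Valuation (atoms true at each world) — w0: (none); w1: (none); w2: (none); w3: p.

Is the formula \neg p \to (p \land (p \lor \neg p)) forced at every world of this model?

w0 \Vdash \neg p \to (p \land (p \lor \neg p)) vacuously: no world accessible from w0 forces the antecedent \neg p.
Since the root w0 forces \neg p \to (p \land (p \lor \neg p)) and forcing is persistent (monotone upward), every world forces it.

Yes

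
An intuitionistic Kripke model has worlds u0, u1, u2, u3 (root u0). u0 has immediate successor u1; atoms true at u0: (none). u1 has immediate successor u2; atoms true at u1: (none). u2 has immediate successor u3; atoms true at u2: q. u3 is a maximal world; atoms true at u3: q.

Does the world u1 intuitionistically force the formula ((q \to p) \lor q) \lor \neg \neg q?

Yes

u1 \Vdash ((q \to p) \lor q) \lor \neg \neg q via the disjunct \neg \neg q.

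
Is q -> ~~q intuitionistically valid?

This is double-negation introduction, which is intuitionistically derivable.
If a world forces q then every accessible world forces q (persistence), so none forces ~q; hence ~~q.

Yes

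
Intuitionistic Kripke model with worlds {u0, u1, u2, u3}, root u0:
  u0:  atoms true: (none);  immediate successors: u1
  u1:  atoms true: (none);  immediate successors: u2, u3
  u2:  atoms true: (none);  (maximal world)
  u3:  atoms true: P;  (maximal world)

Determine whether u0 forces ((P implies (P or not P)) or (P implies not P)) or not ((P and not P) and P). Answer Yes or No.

u0 forces ((P implies (P or not P)) or (P implies not P)) or not ((P and not P) and P) via the disjunct (P implies (P or not P)) or (P implies not P).

Yes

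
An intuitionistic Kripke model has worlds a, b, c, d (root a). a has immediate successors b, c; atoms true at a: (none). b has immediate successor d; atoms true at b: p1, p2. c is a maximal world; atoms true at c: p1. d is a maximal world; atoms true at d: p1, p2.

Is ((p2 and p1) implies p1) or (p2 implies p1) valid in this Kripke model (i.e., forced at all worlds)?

a forces ((p2 and p1) implies p1) or (p2 implies p1) via the disjunct (p2 and p1) implies p1.
Since the root a forces ((p2 and p1) implies p1) or (p2 implies p1) and forcing is persistent (monotone upward), every world forces it.

Yes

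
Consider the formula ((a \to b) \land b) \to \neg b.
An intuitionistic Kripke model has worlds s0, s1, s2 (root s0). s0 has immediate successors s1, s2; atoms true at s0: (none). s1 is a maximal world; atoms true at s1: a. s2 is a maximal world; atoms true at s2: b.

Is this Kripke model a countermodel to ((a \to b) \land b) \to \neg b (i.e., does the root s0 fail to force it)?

s0 \nVdash ((a \to b) \land b) \to \neg b: at the accessible world s2, s2 \Vdash (a \to b) \land b but s2 \nVdash \neg b.
s2 \nVdash \neg b since s2 is accessible from s2 and s2 \Vdash b.
So the root s0 does not force ((a \to b) \land b) \to \neg b; the model is a countermodel.

Yes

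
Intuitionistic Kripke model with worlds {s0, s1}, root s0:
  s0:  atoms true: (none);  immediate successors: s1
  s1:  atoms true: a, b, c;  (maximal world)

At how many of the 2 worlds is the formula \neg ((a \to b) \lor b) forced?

0

s0: does not force it — s0 \nVdash \neg ((a \to b) \lor b) since s0 is accessible from s0 and s0 \Vdash (a \to b) \lor b.
s1: does not force it — s1 \nVdash \neg ((a \to b) \lor b) since s1 is accessible from s1 and s1 \Vdash (a \to b) \lor b.
Worlds forcing the formula: { }.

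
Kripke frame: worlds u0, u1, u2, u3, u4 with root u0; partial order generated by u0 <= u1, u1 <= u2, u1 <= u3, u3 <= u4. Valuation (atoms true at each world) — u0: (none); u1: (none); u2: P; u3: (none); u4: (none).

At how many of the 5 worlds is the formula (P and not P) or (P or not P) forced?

u0: does not force it — u0 does not force (P and not P) or (P or not P): neither disjunct is forced at u0.
u1: does not force it — u1 does not force (P and not P) or (P or not P): neither disjunct is forced at u1.
u2: forces it.
u3: forces it.
u4: forces it.
Worlds forcing the formula: {u2, u3, u4}.

3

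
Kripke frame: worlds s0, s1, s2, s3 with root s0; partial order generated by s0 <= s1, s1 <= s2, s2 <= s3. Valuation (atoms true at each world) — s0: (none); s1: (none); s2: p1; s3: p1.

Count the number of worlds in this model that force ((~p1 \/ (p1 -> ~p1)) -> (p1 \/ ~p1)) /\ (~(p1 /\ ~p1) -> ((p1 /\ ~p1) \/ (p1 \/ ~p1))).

2

s0: does not force it — s0 ||-/- ((~p1 \/ (p1 -> ~p1)) -> (p1 \/ ~p1)) /\ (~(p1 /\ ~p1) -> ((p1 /\ ~p1) \/ (p1 \/ ~p1))) since s0 fails ~(p1 /\ ~p1) -> ((p1 /\ ~p1) \/ (p1 \/ ~p1)).
s1: does not force it — s1 ||-/- ((~p1 \/ (p1 -> ~p1)) -> (p1 \/ ~p1)) /\ (~(p1 /\ ~p1) -> ((p1 /\ ~p1) \/ (p1 \/ ~p1))) since s1 fails ~(p1 /\ ~p1) -> ((p1 /\ ~p1) \/ (p1 \/ ~p1)).
s2: forces it.
s3: forces it.
Worlds forcing the formula: {s2, s3}.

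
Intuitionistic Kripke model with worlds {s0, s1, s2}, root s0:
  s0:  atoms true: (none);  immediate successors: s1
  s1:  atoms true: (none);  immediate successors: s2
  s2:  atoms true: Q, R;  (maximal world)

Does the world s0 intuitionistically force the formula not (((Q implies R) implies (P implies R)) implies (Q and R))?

No

s0 does not force not (((Q implies R) implies (P implies R)) implies (Q and R)) since s2 is accessible from s0 and s2 forces ((Q implies R) implies (P implies R)) implies (Q and R).
s2 forces ((Q implies R) implies (P implies R)) implies (Q and R): every world accessible from s2 that forces (Q implies R) implies (P implies R) (namely s2) also forces Q and R.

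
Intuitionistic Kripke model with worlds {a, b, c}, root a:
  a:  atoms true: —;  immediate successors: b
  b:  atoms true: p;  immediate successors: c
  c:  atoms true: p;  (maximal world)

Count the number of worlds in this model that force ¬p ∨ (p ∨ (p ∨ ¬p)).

a: does not force it — a ⊮ ¬p ∨ (p ∨ (p ∨ ¬p)): neither disjunct is forced at a.
b: forces it.
c: forces it.
Worlds forcing the formula: {b, c}.

2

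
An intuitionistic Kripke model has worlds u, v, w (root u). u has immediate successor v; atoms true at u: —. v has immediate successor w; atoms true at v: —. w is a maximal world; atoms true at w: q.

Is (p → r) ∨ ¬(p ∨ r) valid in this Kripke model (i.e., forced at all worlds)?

Yes

u ⊩ (p → r) ∨ ¬(p ∨ r) via the disjunct p → r.
Since the root u forces (p → r) ∨ ¬(p ∨ r) and forcing is persistent (monotone upward), every world forces it.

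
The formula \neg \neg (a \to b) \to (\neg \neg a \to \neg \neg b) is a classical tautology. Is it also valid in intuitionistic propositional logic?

This is the distribution of double negation over implication, which is intuitionistically derivable.
Assume \neg \neg (a \to b) and \neg \neg a; suppose \neg b. Then a \to b would give \neg a (by contraposition), contradicting \neg \neg a; so \neg (a \to b), contradicting \neg \neg (a \to b). Hence \neg \neg b.

Yes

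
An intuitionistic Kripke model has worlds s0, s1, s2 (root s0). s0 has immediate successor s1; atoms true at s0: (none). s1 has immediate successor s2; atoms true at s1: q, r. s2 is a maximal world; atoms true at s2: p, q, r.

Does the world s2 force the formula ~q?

No

s2 ||-/- ~q since s2 is accessible from s2 and s2 ||- q.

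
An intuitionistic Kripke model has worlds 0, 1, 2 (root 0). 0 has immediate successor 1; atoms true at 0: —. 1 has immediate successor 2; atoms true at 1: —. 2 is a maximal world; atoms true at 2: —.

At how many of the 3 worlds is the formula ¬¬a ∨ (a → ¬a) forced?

0: forces it.
1: forces it.
2: forces it.
Worlds forcing the formula: {0, 1, 2}.

3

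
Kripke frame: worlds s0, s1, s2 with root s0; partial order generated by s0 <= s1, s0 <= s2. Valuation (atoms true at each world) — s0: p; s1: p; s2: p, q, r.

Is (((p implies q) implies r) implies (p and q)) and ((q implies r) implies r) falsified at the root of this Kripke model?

Yes

s0 does not force (((p implies q) implies r) implies (p and q)) and ((q implies r) implies r) since s0 fails ((p implies q) implies r) implies (p and q).
So the root s0 does not force (((p implies q) implies r) implies (p and q)) and ((q implies r) implies r); the model is a countermodel.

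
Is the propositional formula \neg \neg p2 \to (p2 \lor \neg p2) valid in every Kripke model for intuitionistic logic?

No

This is a variant of double-negation elimination (deriving excluded middle from double negation), which is not intuitionistically valid.
A Kripke countermodel: worlds s0, s1; order generated by s0 \le s1; atoms true at each world — s0:{}; s1:{p2}.
s0 \nVdash \neg \neg p2 \to (p2 \lor \neg p2): already at s0 itself, s0 \Vdash \neg \neg p2 but s0 \nVdash p2 \lor \neg p2.
s0 \nVdash p2 \lor \neg p2: neither disjunct is forced at s0.
s0 lacks atom p2, so s0 \nVdash p2.
So the root s0 does not force the formula.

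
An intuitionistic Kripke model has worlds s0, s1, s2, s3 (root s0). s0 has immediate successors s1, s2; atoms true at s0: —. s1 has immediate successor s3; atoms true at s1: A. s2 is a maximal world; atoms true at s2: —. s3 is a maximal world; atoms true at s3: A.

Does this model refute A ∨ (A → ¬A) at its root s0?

s0 ⊮ A ∨ (A → ¬A): neither disjunct is forced at s0.
s0 lacks atom A, so s0 ⊮ A.
So the root s0 does not force A ∨ (A → ¬A); the model is a countermodel.

Yes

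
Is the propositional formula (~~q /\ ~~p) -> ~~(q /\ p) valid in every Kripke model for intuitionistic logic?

Yes

This is the distribution of double negation over conjunction, which is intuitionistically derivable.
Assume ~~q, ~~p, and ~(q /\ p). From q we'd get ~p (since q /\ p is refuted), contradicting ~~p; so ~q, contradicting ~~q.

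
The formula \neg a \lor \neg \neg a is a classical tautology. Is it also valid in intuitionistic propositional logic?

No

This is the weak law of excluded middle, which is not intuitionistically valid.
A Kripke countermodel: worlds s0, s1, s2; order generated by s0 \le s1, s0 \le s2; atoms true at each world — s0:{}; s1:{a}; s2:{}.
s0 \nVdash \neg a \lor \neg \neg a: neither disjunct is forced at s0.
s0 \nVdash \neg a since s1 is accessible from s0 and s1 \Vdash a.
So the root s0 does not force the formula.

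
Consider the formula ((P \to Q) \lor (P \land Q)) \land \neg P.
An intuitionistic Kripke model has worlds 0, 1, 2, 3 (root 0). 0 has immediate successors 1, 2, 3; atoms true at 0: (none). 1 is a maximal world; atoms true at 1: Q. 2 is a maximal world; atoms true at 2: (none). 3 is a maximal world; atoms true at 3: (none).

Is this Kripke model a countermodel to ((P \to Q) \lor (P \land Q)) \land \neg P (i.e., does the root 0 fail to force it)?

No

0 \Vdash ((P \to Q) \lor (P \land Q)) \land \neg P since 0 forces both conjuncts.
So the root 0 forces ((P \to Q) \lor (P \land Q)) \land \neg P; the model is not a countermodel.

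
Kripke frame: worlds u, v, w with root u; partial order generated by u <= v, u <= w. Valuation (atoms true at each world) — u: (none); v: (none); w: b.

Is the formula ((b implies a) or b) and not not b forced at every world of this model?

Not every world: u does not force ((b implies a) or b) and not not b.
u does not force ((b implies a) or b) and not not b since u fails (b implies a) or b.

No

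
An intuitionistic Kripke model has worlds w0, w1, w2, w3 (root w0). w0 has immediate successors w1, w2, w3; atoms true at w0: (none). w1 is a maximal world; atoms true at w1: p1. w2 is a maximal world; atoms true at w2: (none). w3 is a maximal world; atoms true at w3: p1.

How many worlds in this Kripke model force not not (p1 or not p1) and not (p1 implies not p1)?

w0: does not force it — w0 does not force not not (p1 or not p1) and not (p1 implies not p1) since w0 fails not (p1 implies not p1).
w1: forces it.
w2: does not force it — w2 does not force not not (p1 or not p1) and not (p1 implies not p1) since w2 fails not (p1 implies not p1).
w3: forces it.
Worlds forcing the formula: {w1, w3}.

2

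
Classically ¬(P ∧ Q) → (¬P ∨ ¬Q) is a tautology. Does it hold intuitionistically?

No

This is the constructively invalid direction of De Morgan's law for conjunction, which is not intuitionistically valid.
A Kripke countermodel: worlds a, b, c; order generated by a ≤ b, a ≤ c; atoms true at each world — a:{}; b:{P}; c:{Q}.
a ⊮ ¬(P ∧ Q) → (¬P ∨ ¬Q): already at a itself, a ⊩ ¬(P ∧ Q) but a ⊮ ¬P ∨ ¬Q.
a ⊮ ¬P ∨ ¬Q: neither disjunct is forced at a.
a ⊮ ¬P since b is accessible from a and b ⊩ P.
So the root a does not force the formula.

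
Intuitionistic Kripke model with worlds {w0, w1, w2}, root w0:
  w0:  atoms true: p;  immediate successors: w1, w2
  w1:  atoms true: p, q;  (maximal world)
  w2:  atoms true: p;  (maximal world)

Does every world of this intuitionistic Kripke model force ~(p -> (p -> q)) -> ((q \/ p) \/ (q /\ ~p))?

w0 ||- ~(p -> (p -> q)) -> ((q \/ p) \/ (q /\ ~p)): every world accessible from w0 that forces ~(p -> (p -> q)) (namely w2) also forces (q \/ p) \/ (q /\ ~p).
Since the root w0 forces ~(p -> (p -> q)) -> ((q \/ p) \/ (q /\ ~p)) and forcing is persistent (monotone upward), every world forces it.

Yes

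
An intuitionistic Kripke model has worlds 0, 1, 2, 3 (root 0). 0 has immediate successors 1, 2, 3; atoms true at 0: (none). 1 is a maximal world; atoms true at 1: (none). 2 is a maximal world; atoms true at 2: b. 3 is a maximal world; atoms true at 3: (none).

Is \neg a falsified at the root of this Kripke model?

0 \Vdash \neg a: no world accessible from 0 forces a.
So the root 0 forces \neg a; the model is not a countermodel.

No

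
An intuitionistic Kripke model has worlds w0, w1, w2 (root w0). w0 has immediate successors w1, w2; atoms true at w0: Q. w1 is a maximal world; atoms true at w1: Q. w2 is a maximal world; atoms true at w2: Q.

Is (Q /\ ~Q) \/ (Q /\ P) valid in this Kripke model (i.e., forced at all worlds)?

Not every world: w0 ||-/- (Q /\ ~Q) \/ (Q /\ P).
w0 ||-/- (Q /\ ~Q) \/ (Q /\ P): neither disjunct is forced at w0.
w0 ||-/- Q /\ ~Q since w0 fails ~Q.

No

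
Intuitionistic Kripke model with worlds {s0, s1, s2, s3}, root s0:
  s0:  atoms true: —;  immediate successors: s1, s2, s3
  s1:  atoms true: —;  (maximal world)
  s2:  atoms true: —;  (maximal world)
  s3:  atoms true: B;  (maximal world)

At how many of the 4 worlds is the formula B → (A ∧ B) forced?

2

s0: does not force it — s0 ⊮ B → (A ∧ B): at the accessible world s3, s3 ⊩ B but s3 ⊮ A ∧ B.
s1: forces it.
s2: forces it.
s3: does not force it — s3 ⊮ B → (A ∧ B): already at s3 itself, s3 ⊩ B but s3 ⊮ A ∧ B.
Worlds forcing the formula: {s1, s2}.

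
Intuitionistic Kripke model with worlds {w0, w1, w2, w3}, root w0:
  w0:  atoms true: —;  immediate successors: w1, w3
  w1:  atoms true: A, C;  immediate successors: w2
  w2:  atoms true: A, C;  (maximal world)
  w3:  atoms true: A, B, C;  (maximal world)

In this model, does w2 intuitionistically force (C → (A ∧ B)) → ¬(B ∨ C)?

w2 ⊩ (C → (A ∧ B)) → ¬(B ∨ C) vacuously: no world accessible from w2 forces the antecedent C → (A ∧ B).

Yes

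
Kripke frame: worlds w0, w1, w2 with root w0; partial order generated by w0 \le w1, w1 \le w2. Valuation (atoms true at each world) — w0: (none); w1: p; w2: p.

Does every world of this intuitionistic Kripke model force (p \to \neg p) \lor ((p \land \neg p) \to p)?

w0 \Vdash (p \to \neg p) \lor ((p \land \neg p) \to p) via the disjunct (p \land \neg p) \to p.
Since the root w0 forces (p \to \neg p) \lor ((p \land \neg p) \to p) and forcing is persistent (monotone upward), every world forces it.

Yes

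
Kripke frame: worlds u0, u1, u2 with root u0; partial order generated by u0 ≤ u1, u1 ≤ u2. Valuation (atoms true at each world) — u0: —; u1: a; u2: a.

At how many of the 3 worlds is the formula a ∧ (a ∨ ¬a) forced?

2

u0: does not force it — u0 ⊮ a ∧ (a ∨ ¬a) since u0 fails a.
u1: forces it.
u2: forces it.
Worlds forcing the formula: {u1, u2}.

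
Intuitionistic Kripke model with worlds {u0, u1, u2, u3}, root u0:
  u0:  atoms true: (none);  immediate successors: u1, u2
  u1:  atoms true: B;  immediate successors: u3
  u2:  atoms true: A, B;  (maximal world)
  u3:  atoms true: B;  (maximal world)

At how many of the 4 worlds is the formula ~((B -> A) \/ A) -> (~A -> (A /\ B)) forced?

1

u0: does not force it — u0 ||-/- ~((B -> A) \/ A) -> (~A -> (A /\ B)): at the accessible world u1, u1 ||- ~((B -> A) \/ A) but u1 ||-/- ~A -> (A /\ B).
u1: does not force it.
u2: forces it.
u3: does not force it.
Worlds forcing the formula: {u2}.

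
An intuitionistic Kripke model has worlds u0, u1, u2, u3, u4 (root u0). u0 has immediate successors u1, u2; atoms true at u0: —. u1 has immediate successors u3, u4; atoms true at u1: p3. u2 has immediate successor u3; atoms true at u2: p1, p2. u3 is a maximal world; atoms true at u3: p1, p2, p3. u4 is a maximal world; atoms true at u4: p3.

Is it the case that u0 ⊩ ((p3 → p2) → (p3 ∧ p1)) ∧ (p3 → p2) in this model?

u0 ⊮ ((p3 → p2) → (p3 ∧ p1)) ∧ (p3 → p2) since u0 fails (p3 → p2) → (p3 ∧ p1).

No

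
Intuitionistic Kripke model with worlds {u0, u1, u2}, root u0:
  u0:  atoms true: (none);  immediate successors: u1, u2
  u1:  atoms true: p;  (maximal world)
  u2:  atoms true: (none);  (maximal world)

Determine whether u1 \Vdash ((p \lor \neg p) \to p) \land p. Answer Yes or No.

Yes

u1 \Vdash ((p \lor \neg p) \to p) \land p since u1 forces both conjuncts.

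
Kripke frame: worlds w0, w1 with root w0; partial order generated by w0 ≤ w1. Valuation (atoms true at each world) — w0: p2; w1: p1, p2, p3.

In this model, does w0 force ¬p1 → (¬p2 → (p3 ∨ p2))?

Yes

w0 ⊩ ¬p1 → (¬p2 → (p3 ∨ p2)) vacuously: no world accessible from w0 forces the antecedent ¬p1.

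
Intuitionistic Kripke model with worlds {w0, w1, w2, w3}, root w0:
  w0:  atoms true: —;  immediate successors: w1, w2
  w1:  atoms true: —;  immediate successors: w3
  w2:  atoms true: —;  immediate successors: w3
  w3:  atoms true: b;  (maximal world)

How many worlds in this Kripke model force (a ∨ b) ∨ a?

1

w0: does not force it — w0 ⊮ (a ∨ b) ∨ a: neither disjunct is forced at w0.
w1: does not force it — w1 ⊮ (a ∨ b) ∨ a: neither disjunct is forced at w1.
w2: does not force it — w2 ⊮ (a ∨ b) ∨ a: neither disjunct is forced at w2.
w3: forces it.
Worlds forcing the formula: {w3}.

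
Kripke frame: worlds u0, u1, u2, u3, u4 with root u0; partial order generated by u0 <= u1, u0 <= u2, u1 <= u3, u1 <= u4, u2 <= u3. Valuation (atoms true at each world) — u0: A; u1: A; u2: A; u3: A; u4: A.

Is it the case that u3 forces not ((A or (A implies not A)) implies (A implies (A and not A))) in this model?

Yes

u3 forces not ((A or (A implies not A)) implies (A implies (A and not A))): no world accessible from u3 forces (A or (A implies not A)) implies (A implies (A and not A)).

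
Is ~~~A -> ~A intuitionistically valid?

This is triple-negation reduction, which is intuitionistically derivable.
Assume ~~~A and suppose A. Then ~~A (double-negation introduction), contradicting ~~~A. So ~A.

Yes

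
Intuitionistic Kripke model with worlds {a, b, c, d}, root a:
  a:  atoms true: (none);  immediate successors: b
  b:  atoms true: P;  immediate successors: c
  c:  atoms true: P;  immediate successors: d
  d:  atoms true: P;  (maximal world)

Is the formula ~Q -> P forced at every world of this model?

No

Not every world: a ||-/- ~Q -> P.
a ||-/- ~Q -> P: already at a itself, a ||- ~Q but a ||-/- P.
a lacks atom P, so a ||-/- P.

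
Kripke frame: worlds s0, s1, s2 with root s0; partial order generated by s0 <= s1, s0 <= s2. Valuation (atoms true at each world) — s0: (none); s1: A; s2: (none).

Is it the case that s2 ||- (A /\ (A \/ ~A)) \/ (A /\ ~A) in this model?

s2 ||-/- (A /\ (A \/ ~A)) \/ (A /\ ~A): neither disjunct is forced at s2.
s2 ||-/- A /\ (A \/ ~A) since s2 fails A.

No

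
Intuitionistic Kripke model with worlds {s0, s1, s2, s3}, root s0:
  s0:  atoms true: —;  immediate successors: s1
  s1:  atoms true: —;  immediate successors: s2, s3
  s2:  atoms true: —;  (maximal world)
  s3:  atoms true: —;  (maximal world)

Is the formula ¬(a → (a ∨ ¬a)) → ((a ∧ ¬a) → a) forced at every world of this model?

s0 ⊩ ¬(a → (a ∨ ¬a)) → ((a ∧ ¬a) → a) vacuously: no world accessible from s0 forces the antecedent ¬(a → (a ∨ ¬a)).
Since the root s0 forces ¬(a → (a ∨ ¬a)) → ((a ∧ ¬a) → a) and forcing is persistent (monotone upward), every world forces it.

Yes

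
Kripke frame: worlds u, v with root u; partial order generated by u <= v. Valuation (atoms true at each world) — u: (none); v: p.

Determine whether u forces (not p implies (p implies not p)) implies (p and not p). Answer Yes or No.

No

u does not force (not p implies (p implies not p)) implies (p and not p): already at u itself, u forces not p implies (p implies not p) but u does not force p and not p.
u does not force p and not p since u fails p.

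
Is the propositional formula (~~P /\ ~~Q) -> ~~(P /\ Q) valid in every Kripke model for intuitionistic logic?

Yes

This is the distribution of double negation over conjunction, which is intuitionistically derivable.
Assume ~~P, ~~Q, and ~(P /\ Q). From P we'd get ~Q (since P /\ Q is refuted), contradicting ~~Q; so ~P, contradicting ~~P.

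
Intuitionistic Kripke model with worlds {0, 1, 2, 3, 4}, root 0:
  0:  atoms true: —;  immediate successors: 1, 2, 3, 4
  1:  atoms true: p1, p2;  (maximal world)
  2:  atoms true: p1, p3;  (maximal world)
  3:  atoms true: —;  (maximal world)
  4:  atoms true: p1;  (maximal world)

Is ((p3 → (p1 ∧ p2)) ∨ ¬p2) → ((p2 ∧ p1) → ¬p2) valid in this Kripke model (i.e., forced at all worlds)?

No

Not every world: 0 ⊮ ((p3 → (p1 ∧ p2)) ∨ ¬p2) → ((p2 ∧ p1) → ¬p2).
0 ⊮ ((p3 → (p1 ∧ p2)) ∨ ¬p2) → ((p2 ∧ p1) → ¬p2): at the accessible world 1, 1 ⊩ (p3 → (p1 ∧ p2)) ∨ ¬p2 but 1 ⊮ (p2 ∧ p1) → ¬p2.
1 ⊮ (p2 ∧ p1) → ¬p2: already at 1 itself, 1 ⊩ p2 ∧ p1 but 1 ⊮ ¬p2.
1 ⊮ ¬p2 since 1 is accessible from 1 and 1 ⊩ p2.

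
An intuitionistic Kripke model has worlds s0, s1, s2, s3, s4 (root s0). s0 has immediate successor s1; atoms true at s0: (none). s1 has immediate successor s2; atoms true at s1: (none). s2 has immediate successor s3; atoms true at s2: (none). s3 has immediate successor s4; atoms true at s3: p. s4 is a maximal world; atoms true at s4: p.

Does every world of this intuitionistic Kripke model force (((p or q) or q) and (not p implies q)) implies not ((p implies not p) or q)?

s0 forces (((p or q) or q) and (not p implies q)) implies not ((p implies not p) or q): every world accessible from s0 that forces ((p or q) or q) and (not p implies q) (namely s3, s4) also forces not ((p implies not p) or q).
Since the root s0 forces (((p or q) or q) and (not p implies q)) implies not ((p implies not p) or q) and forcing is persistent (monotone upward), every world forces it.

Yes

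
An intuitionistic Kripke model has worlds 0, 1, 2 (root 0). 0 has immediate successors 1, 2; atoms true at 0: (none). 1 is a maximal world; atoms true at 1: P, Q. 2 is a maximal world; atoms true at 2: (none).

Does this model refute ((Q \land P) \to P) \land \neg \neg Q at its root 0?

0 \nVdash ((Q \land P) \to P) \land \neg \neg Q since 0 fails \neg \neg Q.
So the root 0 does not force ((Q \land P) \to P) \land \neg \neg Q; the model is a countermodel.

Yes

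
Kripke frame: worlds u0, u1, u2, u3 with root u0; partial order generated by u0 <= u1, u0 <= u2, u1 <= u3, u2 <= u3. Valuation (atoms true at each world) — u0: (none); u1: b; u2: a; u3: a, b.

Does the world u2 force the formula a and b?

u2 does not force a and b since u2 fails b.

No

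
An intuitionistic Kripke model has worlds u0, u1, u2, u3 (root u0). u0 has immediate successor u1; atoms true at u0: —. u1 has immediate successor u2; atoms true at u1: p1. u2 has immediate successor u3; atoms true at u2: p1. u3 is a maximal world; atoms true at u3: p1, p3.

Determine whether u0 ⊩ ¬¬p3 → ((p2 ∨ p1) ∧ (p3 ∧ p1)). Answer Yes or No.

u0 ⊮ ¬¬p3 → ((p2 ∨ p1) ∧ (p3 ∧ p1)): already at u0 itself, u0 ⊩ ¬¬p3 but u0 ⊮ (p2 ∨ p1) ∧ (p3 ∧ p1).
u0 ⊮ (p2 ∨ p1) ∧ (p3 ∧ p1) since u0 fails p2 ∨ p1.

No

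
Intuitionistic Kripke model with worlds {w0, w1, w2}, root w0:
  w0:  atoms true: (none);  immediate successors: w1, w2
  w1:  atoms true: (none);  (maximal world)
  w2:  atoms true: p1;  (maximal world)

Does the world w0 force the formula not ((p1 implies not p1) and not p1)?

w0 does not force not ((p1 implies not p1) and not p1) since w1 is accessible from w0 and w1 forces (p1 implies not p1) and not p1.
w1 forces (p1 implies not p1) and not p1 since w1 forces both conjuncts.

No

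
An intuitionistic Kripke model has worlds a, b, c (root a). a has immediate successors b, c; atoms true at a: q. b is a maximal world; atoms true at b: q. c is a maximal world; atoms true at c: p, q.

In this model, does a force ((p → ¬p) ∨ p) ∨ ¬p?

a ⊮ ((p → ¬p) ∨ p) ∨ ¬p: neither disjunct is forced at a.
a ⊮ (p → ¬p) ∨ p: neither disjunct is forced at a.
a ⊮ p → ¬p: at the accessible world c, c ⊩ p but c ⊮ ¬p.
c ⊮ ¬p since c is accessible from c and c ⊩ p.

No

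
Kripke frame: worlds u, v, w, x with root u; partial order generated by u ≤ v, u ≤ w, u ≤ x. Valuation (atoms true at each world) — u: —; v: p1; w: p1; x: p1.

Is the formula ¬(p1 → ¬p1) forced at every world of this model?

Yes

u ⊩ ¬(p1 → ¬p1): no world accessible from u forces p1 → ¬p1.
Since the root u forces ¬(p1 → ¬p1) and forcing is persistent (monotone upward), every world forces it.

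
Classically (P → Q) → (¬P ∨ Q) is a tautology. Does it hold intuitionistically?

No

This is the material-implication-as-disjunction principle, which is not intuitionistically valid.
A Kripke countermodel: worlds s0, s1; order generated by s0 ≤ s1; atoms true at each world — s0:{}; s1:{P,Q}.
s0 ⊮ (P → Q) → (¬P ∨ Q): already at s0 itself, s0 ⊩ P → Q but s0 ⊮ ¬P ∨ Q.
s0 ⊮ ¬P ∨ Q: neither disjunct is forced at s0.
s0 ⊮ ¬P since s1 is accessible from s0 and s1 ⊩ P.
So the root s0 does not force the formula.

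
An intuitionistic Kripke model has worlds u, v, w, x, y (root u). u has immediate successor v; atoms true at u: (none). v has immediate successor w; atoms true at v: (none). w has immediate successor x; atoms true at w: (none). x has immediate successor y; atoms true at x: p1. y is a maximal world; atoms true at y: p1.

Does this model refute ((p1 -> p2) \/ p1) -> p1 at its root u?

No

u ||- ((p1 -> p2) \/ p1) -> p1: every world accessible from u that forces (p1 -> p2) \/ p1 (namely x, y) also forces p1.
So the root u forces ((p1 -> p2) \/ p1) -> p1; the model is not a countermodel.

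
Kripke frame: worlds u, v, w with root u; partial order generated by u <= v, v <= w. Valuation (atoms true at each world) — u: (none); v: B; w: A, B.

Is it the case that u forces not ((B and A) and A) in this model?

No

u does not force not ((B and A) and A) since w is accessible from u and w forces (B and A) and A.
w forces (B and A) and A since w forces both conjuncts.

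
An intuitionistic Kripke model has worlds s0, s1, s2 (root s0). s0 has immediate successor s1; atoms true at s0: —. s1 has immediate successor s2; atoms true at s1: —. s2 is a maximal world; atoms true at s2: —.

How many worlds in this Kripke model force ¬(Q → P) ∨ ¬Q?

s0: forces it.
s1: forces it.
s2: forces it.
Worlds forcing the formula: {s0, s1, s2}.

3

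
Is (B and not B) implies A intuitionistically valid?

This is an instance of ex falso quodlibet, which is intuitionistically derivable.
No world can force both B and not B, so the antecedent B and not B is never forced and the implication holds vacuously at every world.

Yes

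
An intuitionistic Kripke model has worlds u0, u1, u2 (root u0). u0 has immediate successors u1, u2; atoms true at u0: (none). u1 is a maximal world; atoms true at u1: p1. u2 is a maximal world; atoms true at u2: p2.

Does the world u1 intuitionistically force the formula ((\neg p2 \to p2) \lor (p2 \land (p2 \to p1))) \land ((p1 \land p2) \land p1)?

u1 \nVdash ((\neg p2 \to p2) \lor (p2 \land (p2 \to p1))) \land ((p1 \land p2) \land p1) since u1 fails (\neg p2 \to p2) \lor (p2 \land (p2 \to p1)).

No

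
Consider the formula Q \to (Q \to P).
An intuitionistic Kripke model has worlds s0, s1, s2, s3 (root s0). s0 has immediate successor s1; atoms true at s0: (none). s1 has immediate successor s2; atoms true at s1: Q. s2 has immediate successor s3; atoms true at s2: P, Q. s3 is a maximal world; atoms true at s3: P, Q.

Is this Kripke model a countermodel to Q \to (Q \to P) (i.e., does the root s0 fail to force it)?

Yes

s0 \nVdash Q \to (Q \to P): at the accessible world s1, s1 \Vdash Q but s1 \nVdash Q \to P.
s1 \nVdash Q \to P: already at s1 itself, s1 \Vdash Q but s1 \nVdash P.
s1 lacks atom P, so s1 \nVdash P.
So the root s0 does not force Q \to (Q \to P); the model is a countermodel.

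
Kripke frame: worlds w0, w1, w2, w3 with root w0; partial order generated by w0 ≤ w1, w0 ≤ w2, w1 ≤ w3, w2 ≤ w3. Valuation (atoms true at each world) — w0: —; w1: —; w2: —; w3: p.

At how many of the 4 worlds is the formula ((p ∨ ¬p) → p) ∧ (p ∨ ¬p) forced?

w0: does not force it — w0 ⊮ ((p ∨ ¬p) → p) ∧ (p ∨ ¬p) since w0 fails p ∨ ¬p.
w1: does not force it — w1 ⊮ ((p ∨ ¬p) → p) ∧ (p ∨ ¬p) since w1 fails p ∨ ¬p.
w2: does not force it — w2 ⊮ ((p ∨ ¬p) → p) ∧ (p ∨ ¬p) since w2 fails p ∨ ¬p.
w3: forces it.
Worlds forcing the formula: {w3}.

1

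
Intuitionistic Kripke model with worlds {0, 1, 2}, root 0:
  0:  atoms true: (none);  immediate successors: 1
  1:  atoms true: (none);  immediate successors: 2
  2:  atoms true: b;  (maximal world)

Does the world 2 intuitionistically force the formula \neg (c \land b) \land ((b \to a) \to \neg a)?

Yes

2 \Vdash \neg (c \land b) \land ((b \to a) \to \neg a) since 2 forces both conjuncts.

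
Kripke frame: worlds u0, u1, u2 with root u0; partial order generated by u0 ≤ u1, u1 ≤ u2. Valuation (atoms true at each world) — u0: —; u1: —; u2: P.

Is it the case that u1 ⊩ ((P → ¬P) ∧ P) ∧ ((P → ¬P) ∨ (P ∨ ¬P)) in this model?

u1 ⊮ ((P → ¬P) ∧ P) ∧ ((P → ¬P) ∨ (P ∨ ¬P)) since u1 fails (P → ¬P) ∧ P.

No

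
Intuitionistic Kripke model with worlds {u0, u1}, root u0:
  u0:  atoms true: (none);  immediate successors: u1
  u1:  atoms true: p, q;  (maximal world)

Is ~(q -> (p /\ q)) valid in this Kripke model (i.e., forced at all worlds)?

Not every world: u0 ||-/- ~(q -> (p /\ q)).
u0 ||-/- ~(q -> (p /\ q)) since u0 is accessible from u0 and u0 ||- q -> (p /\ q).
u0 ||- q -> (p /\ q): every world accessible from u0 that forces q (namely u1) also forces p /\ q.

No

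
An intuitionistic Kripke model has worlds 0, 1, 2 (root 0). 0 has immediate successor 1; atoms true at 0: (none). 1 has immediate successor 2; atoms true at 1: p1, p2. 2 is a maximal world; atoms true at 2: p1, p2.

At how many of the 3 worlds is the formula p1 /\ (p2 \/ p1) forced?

0: does not force it — 0 ||-/- p1 /\ (p2 \/ p1) since 0 fails p1.
1: forces it.
2: forces it.
Worlds forcing the formula: {1, 2}.

2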